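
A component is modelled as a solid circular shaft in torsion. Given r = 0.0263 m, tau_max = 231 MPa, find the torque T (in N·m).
Model: a solid circular shaft in torsion, so tau_max = (2·T) / (π·r^3).
Solve for T: T = (π·tau_max·r^3) / 2.
Convert to SI units:
  tau_max = 231 MPa = 2.31 × 10⁸ Pa
Substitute:
  T = (π × (2.31 × 10⁸) × 0.0263^3) / 2
  T = 6601 N·m
Final answer: T = 6601 N·m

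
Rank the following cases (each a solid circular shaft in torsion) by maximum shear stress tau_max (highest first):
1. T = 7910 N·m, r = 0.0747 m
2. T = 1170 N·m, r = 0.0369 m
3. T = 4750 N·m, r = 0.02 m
Model: a solid circular shaft in torsion, so tau_max = (2·T) / (π·r^3) (SI units).
  Case 1: tau_max = (2 × 7910) / (π × 0.0747^3) = 1.208 × 10⁷ Pa = 12.08 MPa
  Case 2: tau_max = (2 × 1170) / (π × 0.0369^3) = 1.482 × 10⁷ Pa = 14.82 MPa
  Case 3: tau_max = (2 × 4750) / (π × 0.02^3) = 3.78 × 10⁸ Pa = 378 MPa
Ordering: 378 MPa (case 3) > 14.82 MPa (case 2) > 12.08 MPa (case 1)
Final answer: 3, 2, 1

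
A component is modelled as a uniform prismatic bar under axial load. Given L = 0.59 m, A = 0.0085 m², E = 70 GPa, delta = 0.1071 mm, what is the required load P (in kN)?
Model: a uniform prismatic bar under axial load, so delta = (P·L) / (A·E).
Solve for P: P = (delta·A·E) / L.
Convert to SI units:
  E = 70 GPa = 7 × 10¹⁰ Pa
  delta = 0.1071 mm = 0.0001071 m
Substitute:
  P = (0.0001071 × 0.0085 × (7 × 10¹⁰)) / 0.59
  P = 108000 N
Convert: P = 108000 N = 108 kN
Final answer: P = 108 kN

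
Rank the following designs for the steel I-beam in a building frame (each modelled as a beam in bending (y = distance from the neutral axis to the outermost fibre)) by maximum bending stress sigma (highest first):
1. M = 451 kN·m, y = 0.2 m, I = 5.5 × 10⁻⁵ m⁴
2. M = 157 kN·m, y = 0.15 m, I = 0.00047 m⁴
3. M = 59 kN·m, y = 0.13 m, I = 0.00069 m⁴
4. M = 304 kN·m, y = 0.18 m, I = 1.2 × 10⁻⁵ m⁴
Model: a beam in bending (y = distance from the neutral axis to the outermost fibre), so sigma = (M·y) / I (SI units).
  Case 1: sigma = (451000 × 0.2) / (5.5 × 10⁻⁵) = 1.64 × 10⁹ Pa = 1640 MPa
  Case 2: sigma = (157000 × 0.15) / 0.00047 = 5.011 × 10⁷ Pa = 50.11 MPa
  Case 3: sigma = (59000 × 0.13) / 0.00069 = 1.112 × 10⁷ Pa = 11.12 MPa
  Case 4: sigma = (304000 × 0.18) / (1.2 × 10⁻⁵) = 4.56 × 10⁹ Pa = 4560 MPa
Ordering: 4560 MPa (case 4) > 1640 MPa (case 1) > 50.11 MPa (case 2) > 11.12 MPa (case 3)
Final answer: 4, 1, 2, 3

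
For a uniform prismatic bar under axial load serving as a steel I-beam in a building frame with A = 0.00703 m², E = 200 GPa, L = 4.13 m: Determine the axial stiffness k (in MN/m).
Model: a uniform prismatic bar under axial load, so k = (A·E) / L.
Convert to SI units:
  E = 200 GPa = 2 × 10¹¹ Pa
Substitute:
  k = (0.00703 × (2 × 10¹¹)) / 4.13
  k = 3.404 × 10⁸ N/m
Convert: k = 3.404 × 10⁸ N/m = 340.4 MN/m
Final answer: k = 340.4 MN/m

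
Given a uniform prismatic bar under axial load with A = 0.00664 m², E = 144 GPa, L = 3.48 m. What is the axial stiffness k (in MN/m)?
Model: a uniform prismatic bar under axial load, so k = (A·E) / L.
Convert to SI units:
  E = 144 GPa = 1.44 × 10¹¹ Pa
Substitute:
  k = (0.00664 × (1.44 × 10¹¹)) / 3.48
  k = 2.748 × 10⁸ N/m
Convert: k = 2.748 × 10⁸ N/m = 274.8 MN/m
Final answer: k = 274.8 MN/m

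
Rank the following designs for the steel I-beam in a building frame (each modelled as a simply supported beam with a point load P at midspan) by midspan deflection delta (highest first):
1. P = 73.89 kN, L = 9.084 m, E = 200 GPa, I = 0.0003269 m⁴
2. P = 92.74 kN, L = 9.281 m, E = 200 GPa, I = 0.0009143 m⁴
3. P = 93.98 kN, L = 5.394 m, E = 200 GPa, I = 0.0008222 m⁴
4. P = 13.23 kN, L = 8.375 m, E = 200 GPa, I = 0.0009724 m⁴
Model: a simply supported beam with a point load P at midspan, so delta = (P·L^3) / (48·E·I) (SI units).
  Case 1: delta = (73890 × 9.084^3) / (48 × (2 × 10¹¹) × 0.0003269) = 0.01765 m = 17.65 mm
  Case 2: delta = (92740 × 9.281^3) / (48 × (2 × 10¹¹) × 0.0009143) = 0.008447 m = 8.447 mm
  Case 3: delta = (93980 × 5.394^3) / (48 × (2 × 10¹¹) × 0.0008222) = 0.001869 m = 1.869 mm
  Case 4: delta = (13230 × 8.375^3) / (48 × (2 × 10¹¹) × 0.0009724) = 0.0008325 m = 0.8325 mm
Ordering: 17.65 mm (case 1) > 8.447 mm (case 2) > 1.869 mm (case 3) > 0.8325 mm (case 4)
Final answer: 1, 2, 3, 4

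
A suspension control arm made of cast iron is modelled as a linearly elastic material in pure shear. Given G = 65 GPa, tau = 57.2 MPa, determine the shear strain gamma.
Model: a linearly elastic material in pure shear, so tau = G·gamma.
Solve for gamma: gamma = tau / G.
Convert to SI units:
  G = 65 GPa = 6.5 × 10¹⁰ Pa
  tau = 57.2 MPa = 5.72 × 10⁷ Pa
Substitute:
  gamma = (5.72 × 10⁷) / (6.5 × 10¹⁰)
  gamma = 0.00088
Final answer: gamma = 0.00088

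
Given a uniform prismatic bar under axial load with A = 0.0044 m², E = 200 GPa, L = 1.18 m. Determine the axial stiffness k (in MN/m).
Model: a uniform prismatic bar under axial load, so k = (A·E) / L.
Convert to SI units:
  E = 200 GPa = 2 × 10¹¹ Pa
Substitute:
  k = (0.0044 × (2 × 10¹¹)) / 1.18
  k = 7.458 × 10⁸ N/m
Convert: k = 7.458 × 10⁸ N/m = 745.8 MN/m
Final answer: k = 745.8 MN/m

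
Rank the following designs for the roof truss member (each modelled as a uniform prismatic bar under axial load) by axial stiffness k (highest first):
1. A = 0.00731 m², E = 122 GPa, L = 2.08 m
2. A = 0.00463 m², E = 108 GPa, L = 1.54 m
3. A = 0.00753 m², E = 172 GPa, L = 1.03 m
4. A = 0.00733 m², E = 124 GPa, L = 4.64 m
Model: a uniform prismatic bar under axial load, so k = (A·E) / L (SI units).
  Case 1: k = (0.00731 × (1.22 × 10¹¹)) / 2.08 = 4.288 × 10⁸ N/m = 428.8 MN/m
  Case 2: k = (0.00463 × (1.08 × 10¹¹)) / 1.54 = 3.247 × 10⁸ N/m = 324.7 MN/m
  Case 3: k = (0.00753 × (1.72 × 10¹¹)) / 1.03 = 1.257 × 10⁹ N/m = 1257 MN/m
  Case 4: k = (0.00733 × (1.24 × 10¹¹)) / 4.64 = 1.959 × 10⁸ N/m = 195.9 MN/m
Ordering: 1257 MN/m (case 3) > 428.8 MN/m (case 1) > 324.7 MN/m (case 2) > 195.9 MN/m (case 4)
Final answer: 3, 1, 2, 4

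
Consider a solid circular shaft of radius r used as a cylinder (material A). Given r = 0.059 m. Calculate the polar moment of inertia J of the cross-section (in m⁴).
Model: a solid circular shaft of radius r, so J = (π·r^4) / 2.
Substitute:
  J = (π × 0.059^4) / 2
  J = 1.903 × 10⁻⁵ m⁴
Final answer: J = 1.903 × 10⁻⁵ m⁴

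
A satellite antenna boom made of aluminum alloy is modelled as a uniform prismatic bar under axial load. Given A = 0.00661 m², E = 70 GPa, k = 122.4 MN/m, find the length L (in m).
Model: a uniform prismatic bar under axial load, so k = (A·E) / L.
Solve for L: L = (A·E) / k.
Convert to SI units:
  E = 70 GPa = 7 × 10¹⁰ Pa
  k = 122.4 MN/m = 1.224 × 10⁸ N/m
Substitute:
  L = (0.00661 × (7 × 10¹⁰)) / (1.224 × 10⁸)
  L = 3.78 m
Final answer: L = 3.78 m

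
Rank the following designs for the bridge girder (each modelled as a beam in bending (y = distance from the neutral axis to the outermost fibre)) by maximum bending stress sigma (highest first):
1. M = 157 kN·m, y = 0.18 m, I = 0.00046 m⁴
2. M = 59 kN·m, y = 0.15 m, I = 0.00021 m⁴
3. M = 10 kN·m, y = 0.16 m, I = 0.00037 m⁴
Model: a beam in bending (y = distance from the neutral axis to the outermost fibre), so sigma = (M·y) / I (SI units).
  Case 1: sigma = (157000 × 0.18) / 0.00046 = 6.143 × 10⁷ Pa = 61.43 MPa
  Case 2: sigma = (59000 × 0.15) / 0.00021 = 4.214 × 10⁷ Pa = 42.14 MPa
  Case 3: sigma = (10000 × 0.16) / 0.00037 = 4.324 × 10⁶ Pa = 4.324 MPa
Ordering: 61.43 MPa (case 1) > 42.14 MPa (case 2) > 4.324 MPa (case 3)
Final answer: 1, 2, 3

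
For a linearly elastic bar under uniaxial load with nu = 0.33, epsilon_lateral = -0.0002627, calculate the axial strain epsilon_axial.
Model: a linearly elastic bar under uniaxial load, so epsilon_lateral = -nu·epsilon_axial.
Solve for epsilon_axial: epsilon_axial = -epsilon_lateral / nu.
Substitute:
  epsilon_axial = -(-0.0002627) / 0.33
  epsilon_axial = 0.0007961
Final answer: epsilon_axial = 0.0007961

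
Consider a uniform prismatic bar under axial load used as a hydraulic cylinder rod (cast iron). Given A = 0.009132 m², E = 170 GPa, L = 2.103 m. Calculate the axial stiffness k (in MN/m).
Model: a uniform prismatic bar under axial load, so k = (A·E) / L.
Convert to SI units:
  E = 170 GPa = 1.7 × 10¹¹ Pa
Substitute:
  k = (0.009132 × (1.7 × 10¹¹)) / 2.103
  k = 7.382 × 10⁸ N/m
Convert: k = 7.382 × 10⁸ N/m = 738.2 MN/m
Final answer: k = 738.2 MN/m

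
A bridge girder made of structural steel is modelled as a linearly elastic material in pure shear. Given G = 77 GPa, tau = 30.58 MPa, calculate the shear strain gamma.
Model: a linearly elastic material in pure shear, so tau = G·gamma.
Solve for gamma: gamma = tau / G.
Convert to SI units:
  G = 77 GPa = 7.7 × 10¹⁰ Pa
  tau = 30.58 MPa = 3.058 × 10⁷ Pa
Substitute:
  gamma = (3.058 × 10⁷) / (7.7 × 10¹⁰)
  gamma = 0.0003971
Final answer: gamma = 0.0003971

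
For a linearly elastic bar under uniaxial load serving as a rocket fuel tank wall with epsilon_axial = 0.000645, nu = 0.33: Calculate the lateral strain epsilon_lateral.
Model: a linearly elastic bar under uniaxial load, so epsilon_lateral = -nu·epsilon_axial.
Substitute:
  epsilon_lateral = -(0.33 × 0.000645)
  epsilon_lateral = -0.0002128
Final answer: epsilon_lateral = -0.0002128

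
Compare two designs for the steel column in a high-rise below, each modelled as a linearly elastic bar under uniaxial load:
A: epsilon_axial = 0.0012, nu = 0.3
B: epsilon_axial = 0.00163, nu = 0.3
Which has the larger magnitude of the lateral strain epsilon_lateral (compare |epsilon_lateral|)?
Model: a linearly elastic bar under uniaxial load, so epsilon_lateral = -nu·epsilon_axial (SI units).
  A: epsilon_lateral = -(0.3 × 0.0012) = -0.00036
  B: epsilon_lateral = -(0.3 × 0.00163) = -0.000489
|epsilon_lateral|: A = 0.00036, B = 0.000489, so B is larger in magnitude.
Final answer: B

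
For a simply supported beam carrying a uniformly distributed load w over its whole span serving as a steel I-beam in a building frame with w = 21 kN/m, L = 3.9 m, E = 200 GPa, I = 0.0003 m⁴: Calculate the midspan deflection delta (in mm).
Model: a simply supported beam carrying a uniformly distributed load w over its whole span, so delta = (5·w·L^4) / (384·E·I).
Convert to SI units:
  w = 21 kN/m = 21000 N/m
  E = 200 GPa = 2 × 10¹¹ Pa
Substitute:
  delta = (5 × 21000 × 3.9^4) / (384 × (2 × 10¹¹) × 0.0003)
  delta = 0.001054 m
Convert: delta = 0.001054 m = 1.054 mm
Final answer: delta = 1.054 mm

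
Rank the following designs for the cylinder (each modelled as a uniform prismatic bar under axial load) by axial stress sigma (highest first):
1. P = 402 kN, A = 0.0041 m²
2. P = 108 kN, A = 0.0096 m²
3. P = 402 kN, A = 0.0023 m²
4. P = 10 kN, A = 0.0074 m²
Model: a uniform prismatic bar under axial load, so sigma = P / A (SI units).
  Case 1: sigma = 402000 / 0.0041 = 9.805 × 10⁷ Pa = 98.05 MPa
  Case 2: sigma = 108000 / 0.0096 = 1.125 × 10⁷ Pa = 11.25 MPa
  Case 3: sigma = 402000 / 0.0023 = 1.748 × 10⁸ Pa = 174.8 MPa
  Case 4: sigma = 10000 / 0.0074 = 1.351 × 10⁶ Pa = 1.351 MPa
Ordering: 174.8 MPa (case 3) > 98.05 MPa (case 1) > 11.25 MPa (case 2) > 1.351 MPa (case 4)
Final answer: 3, 1, 2, 4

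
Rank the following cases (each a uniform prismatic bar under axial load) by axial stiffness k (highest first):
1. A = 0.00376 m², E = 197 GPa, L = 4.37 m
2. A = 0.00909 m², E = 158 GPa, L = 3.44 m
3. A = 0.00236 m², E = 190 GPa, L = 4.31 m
Model: a uniform prismatic bar under axial load, so k = (A·E) / L (SI units).
  Case 1: k = (0.00376 × (1.97 × 10¹¹)) / 4.37 = 1.695 × 10⁸ N/m = 169.5 MN/m
  Case 2: k = (0.00909 × (1.58 × 10¹¹)) / 3.44 = 4.175 × 10⁸ N/m = 417.5 MN/m
  Case 3: k = (0.00236 × (1.9 × 10¹¹)) / 4.31 = 1.04 × 10⁸ N/m = 104 MN/m
Ordering: 417.5 MN/m (case 2) > 169.5 MN/m (case 1) > 104 MN/m (case 3)
Final answer: 2, 1, 3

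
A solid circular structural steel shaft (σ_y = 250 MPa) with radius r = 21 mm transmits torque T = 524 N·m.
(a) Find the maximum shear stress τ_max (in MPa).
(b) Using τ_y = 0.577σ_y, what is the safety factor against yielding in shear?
(a) For a solid circular shaft, τ_max = T·r/J with J = π·r^4/2, i.e. τ_max = 2·T / (π·r^3). Convert r = 21 mm = 0.021 m.
  τ_max = (2 × 524) / (π × 0.021^3) = 3.602 × 10⁷ Pa = 36.02 MPa
(b) τ_y = 0.577 × 250 = 144.25 MPa
  SF = τ_y/τ_max = 144.25 / 36.02 = 4.005
Final answer: (a) τ_max = 36.02 MPa, (b) SF = 4.005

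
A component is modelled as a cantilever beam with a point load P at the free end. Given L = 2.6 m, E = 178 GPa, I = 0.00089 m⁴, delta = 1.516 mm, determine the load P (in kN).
Model: a cantilever beam with a point load P at the free end, so delta = (P·L^3) / (3·E·I).
Solve for P: P = (3·delta·E·I) / L^3.
Convert to SI units:
  E = 178 GPa = 1.78 × 10¹¹ Pa
  delta = 1.516 mm = 0.001516 m
Substitute:
  P = (3 × 0.001516 × (1.78 × 10¹¹) × 0.00089) / 2.6^3
  P = 40990 N
Convert: P = 40990 N = 40.99 kN
Final answer: P = 40.99 kN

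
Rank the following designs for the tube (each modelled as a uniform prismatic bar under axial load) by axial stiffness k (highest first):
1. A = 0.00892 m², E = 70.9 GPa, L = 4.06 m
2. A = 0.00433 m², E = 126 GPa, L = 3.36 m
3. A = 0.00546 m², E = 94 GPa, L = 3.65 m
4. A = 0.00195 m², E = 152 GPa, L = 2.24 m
Model: a uniform prismatic bar under axial load, so k = (A·E) / L (SI units).
  Case 1: k = (0.00892 × (7.09 × 10¹⁰)) / 4.06 = 1.558 × 10⁸ N/m = 155.8 MN/m
  Case 2: k = (0.00433 × (1.26 × 10¹¹)) / 3.36 = 1.624 × 10⁸ N/m = 162.4 MN/m
  Case 3: k = (0.00546 × (9.4 × 10¹⁰)) / 3.65 = 1.406 × 10⁸ N/m = 140.6 MN/m
  Case 4: k = (0.00195 × (1.52 × 10¹¹)) / 2.24 = 1.323 × 10⁸ N/m = 132.3 MN/m
Ordering: 162.4 MN/m (case 2) > 155.8 MN/m (case 1) > 140.6 MN/m (case 3) > 132.3 MN/m (case 4)
Final answer: 2, 1, 3, 4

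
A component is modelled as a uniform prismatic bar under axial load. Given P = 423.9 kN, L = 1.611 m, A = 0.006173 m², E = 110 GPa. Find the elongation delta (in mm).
Model: a uniform prismatic bar under axial load, so delta = (P·L) / (A·E).
Convert to SI units:
  P = 423.9 kN = 423900 N
  E = 110 GPa = 1.1 × 10¹¹ Pa
Substitute:
  delta = (423900 × 1.611) / (0.006173 × (1.1 × 10¹¹))
  delta = 0.001006 m
Convert: delta = 0.001006 m = 1.006 mm
Final answer: delta = 1.006 mm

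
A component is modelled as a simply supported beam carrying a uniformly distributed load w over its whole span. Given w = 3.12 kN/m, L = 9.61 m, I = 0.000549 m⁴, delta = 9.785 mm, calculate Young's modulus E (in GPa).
Model: a simply supported beam carrying a uniformly distributed load w over its whole span, so delta = (5·w·L^4) / (384·E·I).
Solve for E: E = (5·w·L^4) / (384·delta·I).
Convert to SI units:
  w = 3.12 kN/m = 3120 N/m
  delta = 9.785 mm = 0.009785 m
Substitute:
  E = (5 × 3120 × 9.61^4) / (384 × 0.009785 × 0.000549)
  E = 6.45 × 10¹⁰ Pa
Convert: E = 6.45 × 10¹⁰ Pa = 64.5 GPa
Final answer: E = 64.5 GPa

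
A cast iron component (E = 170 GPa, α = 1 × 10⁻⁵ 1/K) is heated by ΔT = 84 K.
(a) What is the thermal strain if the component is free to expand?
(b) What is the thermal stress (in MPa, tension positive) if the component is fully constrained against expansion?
(a) Free thermal strain ε_th = α·ΔT = (1 × 10⁻⁵) × 84 = 0.00084
(b) Fully constrained, the expansion is suppressed, so σ = -E·α·ΔT. Convert E = 170 GPa = 1.7 × 10¹¹ Pa.
  σ = -(1.7 × 10¹¹) × (1 × 10⁻⁵) × 84 = -1.428 × 10⁸ Pa = -142.8 MPa (compressive)
Final answer: (a) ε_th = 0.00084, (b) σ = -142.8 MPa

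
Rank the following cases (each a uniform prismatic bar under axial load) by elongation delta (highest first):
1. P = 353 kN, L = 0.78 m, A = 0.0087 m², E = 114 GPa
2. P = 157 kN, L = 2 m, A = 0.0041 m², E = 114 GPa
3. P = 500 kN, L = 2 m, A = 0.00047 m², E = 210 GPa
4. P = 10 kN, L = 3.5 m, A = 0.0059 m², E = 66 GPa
Model: a uniform prismatic bar under axial load, so delta = (P·L) / (A·E) (SI units).
  Case 1: delta = (353000 × 0.78) / (0.0087 × (1.14 × 10¹¹)) = 0.0002776 m = 0.2776 mm
  Case 2: delta = (157000 × 2) / (0.0041 × (1.14 × 10¹¹)) = 0.0006718 m = 0.6718 mm
  Case 3: delta = (500000 × 2) / (0.00047 × (2.1 × 10¹¹)) = 0.01013 m = 10.13 mm
  Case 4: delta = (10000 × 3.5) / (0.0059 × (6.6 × 10¹⁰)) = 8.988 × 10⁻⁵ m = 0.08988 mm
Ordering: 10.13 mm (case 3) > 0.6718 mm (case 2) > 0.2776 mm (case 1) > 0.08988 mm (case 4)
Final answer: 3, 2, 1, 4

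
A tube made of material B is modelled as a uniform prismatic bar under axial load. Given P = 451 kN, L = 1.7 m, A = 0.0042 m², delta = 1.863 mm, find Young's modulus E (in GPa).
Model: a uniform prismatic bar under axial load, so delta = (P·L) / (A·E).
Solve for E: E = (P·L) / (delta·A).
Convert to SI units:
  P = 451 kN = 451000 N
  delta = 1.863 mm = 0.001863 m
Substitute:
  E = (451000 × 1.7) / (0.001863 × 0.0042)
  E = 9.799 × 10¹⁰ Pa
Convert: E = 9.799 × 10¹⁰ Pa = 97.99 GPa
Final answer: E = 97.99 GPa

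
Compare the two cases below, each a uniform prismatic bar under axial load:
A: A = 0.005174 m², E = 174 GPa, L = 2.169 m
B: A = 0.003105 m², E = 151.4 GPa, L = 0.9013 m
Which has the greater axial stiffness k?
Model: a uniform prismatic bar under axial load, so k = (A·E) / L (SI units).
  A: k = (0.005174 × (1.74 × 10¹¹)) / 2.169 = 4.151 × 10⁸ N/m = 415.1 MN/m
  B: k = (0.003105 × (1.514 × 10¹¹)) / 0.9013 = 5.216 × 10⁸ N/m = 521.6 MN/m
521.6 MN/m > 415.1 MN/m, so B is larger.
Final answer: B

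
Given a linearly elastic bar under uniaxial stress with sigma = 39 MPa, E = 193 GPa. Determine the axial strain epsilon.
Model: a linearly elastic bar under uniaxial stress, so epsilon = sigma / E.
Convert to SI units:
  sigma = 39 MPa = 3.9 × 10⁷ Pa
  E = 193 GPa = 1.93 × 10¹¹ Pa
Substitute:
  epsilon = (3.9 × 10⁷) / (1.93 × 10¹¹)
  epsilon = 0.0002021
Final answer: epsilon = 0.0002021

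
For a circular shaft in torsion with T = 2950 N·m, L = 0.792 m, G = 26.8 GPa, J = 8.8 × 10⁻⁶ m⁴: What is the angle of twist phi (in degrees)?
Model: a circular shaft in torsion, so phi = (T·L) / (G·J).
Convert to SI units:
  G = 26.8 GPa = 2.68 × 10¹⁰ Pa
Substitute:
  phi = (2950 × 0.792) / ((2.68 × 10¹⁰) × (8.8 × 10⁻⁶))
  phi = 0.009907 rad
Convert to degrees: phi = 0.009907 × 180/π = 0.5676°
Final answer: phi = 0.5676°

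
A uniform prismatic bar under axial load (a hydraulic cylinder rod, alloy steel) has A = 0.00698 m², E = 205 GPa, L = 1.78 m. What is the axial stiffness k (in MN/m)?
Model: a uniform prismatic bar under axial load, so k = (A·E) / L.
Convert to SI units:
  E = 205 GPa = 2.05 × 10¹¹ Pa
Substitute:
  k = (0.00698 × (2.05 × 10¹¹)) / 1.78
  k = 8.039 × 10⁸ N/m
Convert: k = 8.039 × 10⁸ N/m = 803.9 MN/m
Final answer: k = 803.9 MN/m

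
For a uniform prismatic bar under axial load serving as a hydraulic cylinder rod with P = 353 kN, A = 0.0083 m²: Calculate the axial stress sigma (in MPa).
Model: a uniform prismatic bar under axial load, so sigma = P / A.
Convert to SI units:
  P = 353 kN = 353000 N
Substitute:
  sigma = 353000 / 0.0083
  sigma = 4.253 × 10⁷ Pa
Convert: sigma = 4.253 × 10⁷ Pa = 42.53 MPa
Final answer: sigma = 42.53 MPa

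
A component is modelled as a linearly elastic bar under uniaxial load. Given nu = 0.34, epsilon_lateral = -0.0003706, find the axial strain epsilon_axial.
Model: a linearly elastic bar under uniaxial load, so epsilon_lateral = -nu·epsilon_axial.
Solve for epsilon_axial: epsilon_axial = -epsilon_lateral / nu.
Substitute:
  epsilon_axial = -(-0.0003706) / 0.34
  epsilon_axial = 0.00109
Final answer: epsilon_axial = 0.00109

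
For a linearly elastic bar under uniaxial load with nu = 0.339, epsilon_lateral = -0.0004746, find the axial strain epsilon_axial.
Model: a linearly elastic bar under uniaxial load, so epsilon_lateral = -nu·epsilon_axial.
Solve for epsilon_axial: epsilon_axial = -epsilon_lateral / nu.
Substitute:
  epsilon_axial = -(-0.0004746) / 0.339
  epsilon_axial = 0.0014
Final answer: epsilon_axial = 0.0014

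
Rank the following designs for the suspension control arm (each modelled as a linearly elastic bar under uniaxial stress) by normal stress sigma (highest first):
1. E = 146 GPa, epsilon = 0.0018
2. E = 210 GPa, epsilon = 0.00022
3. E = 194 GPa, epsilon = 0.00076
Model: a linearly elastic bar under uniaxial stress, so sigma = E·epsilon (SI units).
  Case 1: sigma = (1.46 × 10¹¹) × 0.0018 = 2.628 × 10⁸ Pa = 262.8 MPa
  Case 2: sigma = (2.1 × 10¹¹) × 0.00022 = 4.62 × 10⁷ Pa = 46.2 MPa
  Case 3: sigma = (1.94 × 10¹¹) × 0.00076 = 1.474 × 10⁸ Pa = 147.4 MPa
Ordering: 262.8 MPa (case 1) > 147.4 MPa (case 3) > 46.2 MPa (case 2)
Final answer: 1, 3, 2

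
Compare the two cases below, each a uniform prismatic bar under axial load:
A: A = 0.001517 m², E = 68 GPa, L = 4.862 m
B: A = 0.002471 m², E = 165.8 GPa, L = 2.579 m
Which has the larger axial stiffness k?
Model: a uniform prismatic bar under axial load, so k = (A·E) / L (SI units).
  A: k = (0.001517 × (6.8 × 10¹⁰)) / 4.862 = 2.122 × 10⁷ N/m = 21.22 MN/m
  B: k = (0.002471 × (1.658 × 10¹¹)) / 2.579 = 1.589 × 10⁸ N/m = 158.9 MN/m
158.9 MN/m > 21.22 MN/m, so B is larger.
Final answer: B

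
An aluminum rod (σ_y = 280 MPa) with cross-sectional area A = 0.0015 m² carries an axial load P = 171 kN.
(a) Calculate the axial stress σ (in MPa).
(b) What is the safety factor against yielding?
(a) Axial stress σ = P/A. Convert P = 171 kN = 171000 N.
  σ = 171000 / 0.0015 = 1.14 × 10⁸ Pa = 114 MPa
(b) Safety factor SF = σ_y/σ = 280 / 114 = 2.456
Final answer: (a) σ = 114 MPa, (b) SF = 2.456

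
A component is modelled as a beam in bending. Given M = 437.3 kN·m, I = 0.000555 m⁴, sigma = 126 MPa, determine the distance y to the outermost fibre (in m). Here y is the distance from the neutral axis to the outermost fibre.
Model: a beam in bending, so sigma = (M·y) / I.
Solve for y: y = (sigma·I) / M.
Convert to SI units:
  M = 437.3 kN·m = 437300 N·m
  sigma = 126 MPa = 1.26 × 10⁸ Pa
Substitute:
  y = ((1.26 × 10⁸) × 0.000555) / 437300
  y = 0.1599 m
Final answer: y = 0.1599 m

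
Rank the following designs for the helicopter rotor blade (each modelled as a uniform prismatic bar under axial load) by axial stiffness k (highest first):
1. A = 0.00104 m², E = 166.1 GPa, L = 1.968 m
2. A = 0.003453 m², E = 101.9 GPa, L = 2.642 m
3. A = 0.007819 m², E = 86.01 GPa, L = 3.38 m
Model: a uniform prismatic bar under axial load, so k = (A·E) / L (SI units).
  Case 1: k = (0.00104 × (1.661 × 10¹¹)) / 1.968 = 8.778 × 10⁷ N/m = 87.78 MN/m
  Case 2: k = (0.003453 × (1.019 × 10¹¹)) / 2.642 = 1.332 × 10⁸ N/m = 133.2 MN/m
  Case 3: k = (0.007819 × (8.601 × 10¹⁰)) / 3.38 = 1.99 × 10⁸ N/m = 199 MN/m
Ordering: 199 MN/m (case 3) > 133.2 MN/m (case 2) > 87.78 MN/m (case 1)
Final answer: 3, 2, 1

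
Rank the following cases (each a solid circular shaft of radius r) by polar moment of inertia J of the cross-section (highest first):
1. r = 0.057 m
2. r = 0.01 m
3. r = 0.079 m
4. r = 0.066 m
Model: a solid circular shaft of radius r, so J = (π·r^4) / 2 (SI units).
  Case 1: J = (π × 0.057^4) / 2 = 1.658 × 10⁻⁵ m⁴
  Case 2: J = (π × 0.01^4) / 2 = 1.571 × 10⁻⁸ m⁴
  Case 3: J = (π × 0.079^4) / 2 = 6.118 × 10⁻⁵ m⁴
  Case 4: J = (π × 0.066^4) / 2 = 2.981 × 10⁻⁵ m⁴
Ordering: 6.118 × 10⁻⁵ m⁴ (case 3) > 2.981 × 10⁻⁵ m⁴ (case 4) > 1.658 × 10⁻⁵ m⁴ (case 1) > 1.571 × 10⁻⁸ m⁴ (case 2)
Final answer: 3, 4, 1, 2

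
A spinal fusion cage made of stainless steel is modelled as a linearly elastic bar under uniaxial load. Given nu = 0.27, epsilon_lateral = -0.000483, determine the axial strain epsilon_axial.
Model: a linearly elastic bar under uniaxial load, so epsilon_lateral = -nu·epsilon_axial.
Solve for epsilon_axial: epsilon_axial = -epsilon_lateral / nu.
Substitute:
  epsilon_axial = -(-0.000483) / 0.27
  epsilon_axial = 0.001789
Final answer: epsilon_axial = 0.001789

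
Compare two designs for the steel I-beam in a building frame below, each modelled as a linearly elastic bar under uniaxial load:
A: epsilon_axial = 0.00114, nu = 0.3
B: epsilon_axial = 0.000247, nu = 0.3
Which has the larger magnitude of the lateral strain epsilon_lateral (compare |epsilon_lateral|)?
Model: a linearly elastic bar under uniaxial load, so epsilon_lateral = -nu·epsilon_axial (SI units).
  A: epsilon_lateral = -(0.3 × 0.00114) = -0.000342
  B: epsilon_lateral = -(0.3 × 0.000247) = -7.41 × 10⁻⁵
|epsilon_lateral|: A = 0.000342, B = 7.41 × 10⁻⁵, so A is larger in magnitude.
Final answer: A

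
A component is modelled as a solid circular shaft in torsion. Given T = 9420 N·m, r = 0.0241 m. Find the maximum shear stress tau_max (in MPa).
Model: a solid circular shaft in torsion, so tau_max = (2·T) / (π·r^3).
Substitute:
  tau_max = (2 × 9420) / (π × 0.0241^3)
  tau_max = 4.284 × 10⁸ Pa
Convert: tau_max = 4.284 × 10⁸ Pa = 428.4 MPa
Final answer: tau_max = 428.4 MPa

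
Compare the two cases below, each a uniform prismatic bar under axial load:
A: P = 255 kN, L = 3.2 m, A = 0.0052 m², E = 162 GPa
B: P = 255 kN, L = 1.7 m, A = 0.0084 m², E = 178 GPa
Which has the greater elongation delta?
Model: a uniform prismatic bar under axial load, so delta = (P·L) / (A·E) (SI units).
  A: delta = (255000 × 3.2) / (0.0052 × (1.62 × 10¹¹)) = 0.0009687 m = 0.9687 mm
  B: delta = (255000 × 1.7) / (0.0084 × (1.78 × 10¹¹)) = 0.0002899 m = 0.2899 mm
0.9687 mm > 0.2899 mm, so A is larger.
Final answer: A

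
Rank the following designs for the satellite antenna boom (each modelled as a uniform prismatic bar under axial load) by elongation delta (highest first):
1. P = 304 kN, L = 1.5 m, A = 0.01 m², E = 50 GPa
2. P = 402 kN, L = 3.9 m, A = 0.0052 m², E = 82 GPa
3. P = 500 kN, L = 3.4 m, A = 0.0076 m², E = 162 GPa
Model: a uniform prismatic bar under axial load, so delta = (P·L) / (A·E) (SI units).
  Case 1: delta = (304000 × 1.5) / (0.01 × (5 × 10¹⁰)) = 0.000912 m = 0.912 mm
  Case 2: delta = (402000 × 3.9) / (0.0052 × (8.2 × 10¹⁰)) = 0.003677 m = 3.677 mm
  Case 3: delta = (500000 × 3.4) / (0.0076 × (1.62 × 10¹¹)) = 0.001381 m = 1.381 mm
Ordering: 3.677 mm (case 2) > 1.381 mm (case 3) > 0.912 mm (case 1)
Final answer: 2, 3, 1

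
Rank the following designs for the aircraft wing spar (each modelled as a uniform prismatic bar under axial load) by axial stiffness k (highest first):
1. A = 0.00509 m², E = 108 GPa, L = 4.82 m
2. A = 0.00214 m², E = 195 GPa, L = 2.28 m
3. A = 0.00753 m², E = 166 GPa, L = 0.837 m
Model: a uniform prismatic bar under axial load, so k = (A·E) / L (SI units).
  Case 1: k = (0.00509 × (1.08 × 10¹¹)) / 4.82 = 1.14 × 10⁸ N/m = 114 MN/m
  Case 2: k = (0.00214 × (1.95 × 10¹¹)) / 2.28 = 1.83 × 10⁸ N/m = 183 MN/m
  Case 3: k = (0.00753 × (1.66 × 10¹¹)) / 0.837 = 1.493 × 10⁹ N/m = 1493 MN/m
Ordering: 1493 MN/m (case 3) > 183 MN/m (case 2) > 114 MN/m (case 1)
Final answer: 3, 2, 1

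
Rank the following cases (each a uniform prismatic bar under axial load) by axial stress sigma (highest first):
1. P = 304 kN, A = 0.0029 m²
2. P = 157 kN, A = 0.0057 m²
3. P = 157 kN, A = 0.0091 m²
Model: a uniform prismatic bar under axial load, so sigma = P / A (SI units).
  Case 1: sigma = 304000 / 0.0029 = 1.048 × 10⁸ Pa = 104.8 MPa
  Case 2: sigma = 157000 / 0.0057 = 2.754 × 10⁷ Pa = 27.54 MPa
  Case 3: sigma = 157000 / 0.0091 = 1.725 × 10⁷ Pa = 17.25 MPa
Ordering: 104.8 MPa (case 1) > 27.54 MPa (case 2) > 17.25 MPa (case 3)
Final answer: 1, 2, 3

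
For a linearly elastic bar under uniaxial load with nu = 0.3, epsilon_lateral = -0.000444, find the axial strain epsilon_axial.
Model: a linearly elastic bar under uniaxial load, so epsilon_lateral = -nu·epsilon_axial.
Solve for epsilon_axial: epsilon_axial = -epsilon_lateral / nu.
Substitute:
  epsilon_axial = -(-0.000444) / 0.3
  epsilon_axial = 0.00148
Final answer: epsilon_axial = 0.00148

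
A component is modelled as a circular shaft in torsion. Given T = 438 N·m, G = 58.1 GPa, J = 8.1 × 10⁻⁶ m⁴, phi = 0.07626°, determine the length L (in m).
Model: a circular shaft in torsion, so phi = (T·L) / (G·J).
Solve for L: L = (phi·G·J) / T.
Convert to SI units:
  G = 58.1 GPa = 5.81 × 10¹⁰ Pa
  phi = 0.07626° = 0.001331 rad
Substitute:
  L = (0.001331 × (5.81 × 10¹⁰) × (8.1 × 10⁻⁶)) / 438
  L = 1.43 m
Final answer: L = 1.43 m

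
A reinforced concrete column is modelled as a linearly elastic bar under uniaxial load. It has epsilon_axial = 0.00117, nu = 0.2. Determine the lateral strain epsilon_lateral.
Model: a linearly elastic bar under uniaxial load, so epsilon_lateral = -nu·epsilon_axial.
Substitute:
  epsilon_lateral = -(0.2 × 0.00117)
  epsilon_lateral = -0.000234
Final answer: epsilon_lateral = -0.000234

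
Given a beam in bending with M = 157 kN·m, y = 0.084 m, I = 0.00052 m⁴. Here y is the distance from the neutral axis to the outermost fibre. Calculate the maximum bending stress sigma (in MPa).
Model: a beam in bending, so sigma = (M·y) / I.
Convert to SI units:
  M = 157 kN·m = 157000 N·m
Substitute:
  sigma = (157000 × 0.084) / 0.00052
  sigma = 2.536 × 10⁷ Pa
Convert: sigma = 2.536 × 10⁷ Pa = 25.36 MPa
Final answer: sigma = 25.36 MPa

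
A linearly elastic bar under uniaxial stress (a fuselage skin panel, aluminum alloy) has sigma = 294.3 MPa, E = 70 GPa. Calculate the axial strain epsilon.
Model: a linearly elastic bar under uniaxial stress, so epsilon = sigma / E.
Convert to SI units:
  sigma = 294.3 MPa = 2.943 × 10⁸ Pa
  E = 70 GPa = 7 × 10¹⁰ Pa
Substitute:
  epsilon = (2.943 × 10⁸) / (7 × 10¹⁰)
  epsilon = 0.004204
Final answer: epsilon = 0.004204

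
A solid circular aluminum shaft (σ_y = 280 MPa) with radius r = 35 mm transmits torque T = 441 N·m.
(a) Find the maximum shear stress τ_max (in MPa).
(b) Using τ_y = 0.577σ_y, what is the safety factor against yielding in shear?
(a) For a solid circular shaft, τ_max = T·r/J with J = π·r^4/2, i.e. τ_max = 2·T / (π·r^3). Convert r = 35 mm = 0.035 m.
  τ_max = (2 × 441) / (π × 0.035^3) = 6.548 × 10⁶ Pa = 6.548 MPa
(b) τ_y = 0.577 × 280 = 161.56 MPa
  SF = τ_y/τ_max = 161.56 / 6.548 = 24.67
Final answer: (a) τ_max = 6.548 MPa, (b) SF = 24.67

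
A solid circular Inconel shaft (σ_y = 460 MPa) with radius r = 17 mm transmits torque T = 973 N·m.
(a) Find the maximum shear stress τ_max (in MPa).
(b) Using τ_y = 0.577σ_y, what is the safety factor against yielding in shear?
(a) For a solid circular shaft, τ_max = T·r/J with J = π·r^4/2, i.e. τ_max = 2·T / (π·r^3). Convert r = 17 mm = 0.017 m.
  τ_max = (2 × 973) / (π × 0.017^3) = 1.261 × 10⁸ Pa = 126.1 MPa
(b) τ_y = 0.577 × 460 = 265.42 MPa
  SF = τ_y/τ_max = 265.42 / 126.1 = 2.105
Final answer: (a) τ_max = 126.1 MPa, (b) SF = 2.105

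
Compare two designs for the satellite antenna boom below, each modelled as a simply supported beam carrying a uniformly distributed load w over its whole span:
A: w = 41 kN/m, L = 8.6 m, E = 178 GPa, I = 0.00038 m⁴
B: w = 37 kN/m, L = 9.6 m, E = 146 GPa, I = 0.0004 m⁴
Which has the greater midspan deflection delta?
Model: a simply supported beam carrying a uniformly distributed load w over its whole span, so delta = (5·w·L^4) / (384·E·I) (SI units).
  A: delta = (5 × 41000 × 8.6^4) / (384 × (1.78 × 10¹¹) × 0.00038) = 0.04317 m = 43.17 mm
  B: delta = (5 × 37000 × 9.6^4) / (384 × (1.46 × 10¹¹) × 0.0004) = 0.07007 m = 70.07 mm
70.07 mm > 43.17 mm, so B is larger.
Final answer: B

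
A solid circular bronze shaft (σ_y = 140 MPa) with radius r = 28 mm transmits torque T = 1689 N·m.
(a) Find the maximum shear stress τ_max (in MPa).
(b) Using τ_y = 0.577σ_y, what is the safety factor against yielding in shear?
(a) For a solid circular shaft, τ_max = T·r/J with J = π·r^4/2, i.e. τ_max = 2·T / (π·r^3). Convert r = 28 mm = 0.028 m.
  τ_max = (2 × 1689) / (π × 0.028^3) = 4.898 × 10⁷ Pa = 48.98 MPa
(b) τ_y = 0.577 × 140 = 80.78 MPa
  SF = τ_y/τ_max = 80.78 / 48.98 = 1.649
Final answer: (a) τ_max = 48.98 MPa, (b) SF = 1.649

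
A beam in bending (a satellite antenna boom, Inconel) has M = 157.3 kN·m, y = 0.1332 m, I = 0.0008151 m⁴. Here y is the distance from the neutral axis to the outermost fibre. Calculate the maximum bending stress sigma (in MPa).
Model: a beam in bending, so sigma = (M·y) / I.
Convert to SI units:
  M = 157.3 kN·m = 157300 N·m
Substitute:
  sigma = (157300 × 0.1332) / 0.0008151
  sigma = 2.571 × 10⁷ Pa
Convert: sigma = 2.571 × 10⁷ Pa = 25.71 MPa
Final answer: sigma = 25.71 MPa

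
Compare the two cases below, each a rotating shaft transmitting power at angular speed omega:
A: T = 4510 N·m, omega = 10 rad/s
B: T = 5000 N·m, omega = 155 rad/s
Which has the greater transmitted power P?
Model: a rotating shaft transmitting power at angular speed omega, so P = T·omega (SI units).
  A: P = 4510 × 10 = 45100 W = 45.1 kW
  B: P = 5000 × 155 = 775000 W = 775 kW
775 kW > 45.1 kW, so B is larger.
Final answer: B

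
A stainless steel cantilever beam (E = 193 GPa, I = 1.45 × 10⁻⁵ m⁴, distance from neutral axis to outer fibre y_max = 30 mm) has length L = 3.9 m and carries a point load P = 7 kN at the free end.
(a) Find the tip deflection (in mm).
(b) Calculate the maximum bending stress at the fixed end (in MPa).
(a) Tip deflection of a cantilever with an end point load: δ = P·L^3 / (3·E·I). Convert P = 7 kN = 7000 N, E = 193 GPa = 1.93 × 10¹¹ Pa.
  δ = (7000 × 3.9^3) / (3 × (1.93 × 10¹¹) × (1.45 × 10⁻⁵)) = 0.04946 m = 49.46 mm
(b) Maximum bending moment at the fixed end: M = P·L = 7000 × 3.9 = 27300 N·m. Convert y_max = 30 mm = 0.03 m.
  σ = M·y_max / I = (27300 × 0.03) / (1.45 × 10⁻⁵) = 5.648 × 10⁷ Pa = 56.48 MPa
Final answer: (a) δ = 49.46 mm, (b) σ = 56.48 MPa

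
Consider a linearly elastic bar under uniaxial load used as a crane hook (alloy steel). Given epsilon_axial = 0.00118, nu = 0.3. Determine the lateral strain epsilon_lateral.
Model: a linearly elastic bar under uniaxial load, so epsilon_lateral = -nu·epsilon_axial.
Substitute:
  epsilon_lateral = -(0.3 × 0.00118)
  epsilon_lateral = -0.000354
Final answer: epsilon_lateral = -0.000354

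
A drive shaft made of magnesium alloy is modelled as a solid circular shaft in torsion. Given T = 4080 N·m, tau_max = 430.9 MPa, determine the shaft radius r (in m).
Model: a solid circular shaft in torsion, so tau_max = (2·T) / (π·r^3).
Solve for r: r = ((2·T) / (π·tau_max))^(1/3).
Convert to SI units:
  tau_max = 430.9 MPa = 4.309 × 10⁸ Pa
Substitute:
  r = ((2 × 4080) / (π × (4.309 × 10⁸)))^(1/3)
  r = 0.0182 m
Final answer: r = 0.0182 m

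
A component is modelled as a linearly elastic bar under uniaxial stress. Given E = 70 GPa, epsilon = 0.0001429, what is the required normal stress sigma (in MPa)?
Model: a linearly elastic bar under uniaxial stress, so epsilon = sigma / E.
Solve for sigma: sigma = epsilon·E.
Convert to SI units:
  E = 70 GPa = 7 × 10¹⁰ Pa
Substitute:
  sigma = 0.0001429 × (7 × 10¹⁰)
  sigma = 1 × 10⁷ Pa
Convert: sigma = 1 × 10⁷ Pa = 10 MPa
Final answer: sigma = 10 MPa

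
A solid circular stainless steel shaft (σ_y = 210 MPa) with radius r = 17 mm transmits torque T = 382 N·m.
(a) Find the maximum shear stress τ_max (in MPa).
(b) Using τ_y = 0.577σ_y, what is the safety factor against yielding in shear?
(a) For a solid circular shaft, τ_max = T·r/J with J = π·r^4/2, i.e. τ_max = 2·T / (π·r^3). Convert r = 17 mm = 0.017 m.
  τ_max = (2 × 382) / (π × 0.017^3) = 4.95 × 10⁷ Pa = 49.5 MPa
(b) τ_y = 0.577 × 210 = 121.17 MPa
  SF = τ_y/τ_max = 121.17 / 49.5 = 2.448
Final answer: (a) τ_max = 49.5 MPa, (b) SF = 2.448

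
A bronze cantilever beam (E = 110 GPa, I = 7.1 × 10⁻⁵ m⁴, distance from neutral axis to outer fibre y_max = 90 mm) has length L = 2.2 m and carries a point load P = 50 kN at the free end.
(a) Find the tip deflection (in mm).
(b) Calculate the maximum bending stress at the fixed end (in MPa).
(a) Tip deflection of a cantilever with an end point load: δ = P·L^3 / (3·E·I). Convert P = 50 kN = 50000 N, E = 110 GPa = 1.1 × 10¹¹ Pa.
  δ = (50000 × 2.2^3) / (3 × (1.1 × 10¹¹) × (7.1 × 10⁻⁵)) = 0.02272 m = 22.72 mm
(b) Maximum bending moment at the fixed end: M = P·L = 50000 × 2.2 = 110000 N·m. Convert y_max = 90 mm = 0.09 m.
  σ = M·y_max / I = (110000 × 0.09) / (7.1 × 10⁻⁵) = 1.394 × 10⁸ Pa = 139.4 MPa
Final answer: (a) δ = 22.72 mm, (b) σ = 139.4 MPa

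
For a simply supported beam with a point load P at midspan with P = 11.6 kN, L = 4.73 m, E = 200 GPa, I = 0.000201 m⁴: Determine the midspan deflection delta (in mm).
Model: a simply supported beam with a point load P at midspan, so delta = (P·L^3) / (48·E·I).
Convert to SI units:
  P = 11.6 kN = 11600 N
  E = 200 GPa = 2 × 10¹¹ Pa
Substitute:
  delta = (11600 × 4.73^3) / (48 × (2 × 10¹¹) × 0.000201)
  delta = 0.0006362 m
Convert: delta = 0.0006362 m = 0.6362 mm
Final answer: delta = 0.6362 mm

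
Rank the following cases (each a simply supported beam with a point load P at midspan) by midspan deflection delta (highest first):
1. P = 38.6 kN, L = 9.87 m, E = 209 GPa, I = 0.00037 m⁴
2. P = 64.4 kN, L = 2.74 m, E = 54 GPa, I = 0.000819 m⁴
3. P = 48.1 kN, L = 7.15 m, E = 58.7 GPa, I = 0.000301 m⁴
Model: a simply supported beam with a point load P at midspan, so delta = (P·L^3) / (48·E·I) (SI units).
  Case 1: delta = (38600 × 9.87^3) / (48 × (2.09 × 10¹¹) × 0.00037) = 0.009999 m = 9.999 mm
  Case 2: delta = (64400 × 2.74^3) / (48 × (5.4 × 10¹⁰) × 0.000819) = 0.000624 m = 0.624 mm
  Case 3: delta = (48100 × 7.15^3) / (48 × (5.87 × 10¹⁰) × 0.000301) = 0.02073 m = 20.73 mm
Ordering: 20.73 mm (case 3) > 9.999 mm (case 1) > 0.624 mm (case 2)
Final answer: 3, 1, 2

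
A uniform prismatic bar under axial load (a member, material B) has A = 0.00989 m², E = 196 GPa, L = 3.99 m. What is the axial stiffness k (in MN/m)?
Model: a uniform prismatic bar under axial load, so k = (A·E) / L.
Convert to SI units:
  E = 196 GPa = 1.96 × 10¹¹ Pa
Substitute:
  k = (0.00989 × (1.96 × 10¹¹)) / 3.99
  k = 4.858 × 10⁸ N/m
Convert: k = 4.858 × 10⁸ N/m = 485.8 MN/m
Final answer: k = 485.8 MN/m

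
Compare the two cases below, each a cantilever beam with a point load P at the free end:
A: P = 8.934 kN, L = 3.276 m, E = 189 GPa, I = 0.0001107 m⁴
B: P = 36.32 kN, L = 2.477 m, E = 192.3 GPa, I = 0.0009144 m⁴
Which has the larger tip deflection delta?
Model: a cantilever beam with a point load P at the free end, so delta = (P·L^3) / (3·E·I) (SI units).
  A: delta = (8934 × 3.276^3) / (3 × (1.89 × 10¹¹) × 0.0001107) = 0.005004 m = 5.004 mm
  B: delta = (36320 × 2.477^3) / (3 × (1.923 × 10¹¹) × 0.0009144) = 0.001046 m = 1.046 mm
5.004 mm > 1.046 mm, so A is larger.
Final answer: A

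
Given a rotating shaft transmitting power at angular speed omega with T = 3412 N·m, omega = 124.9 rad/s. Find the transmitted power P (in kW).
Model: a rotating shaft transmitting power at angular speed omega, so P = T·omega.
Substitute:
  P = 3412 × 124.9
  P = 426200 W
Convert: P = 426200 W = 426.2 kW
Final answer: P = 426.2 kW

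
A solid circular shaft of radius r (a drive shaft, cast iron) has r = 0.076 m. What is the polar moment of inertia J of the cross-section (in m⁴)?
Model: a solid circular shaft of radius r, so J = (π·r^4) / 2.
Substitute:
  J = (π × 0.076^4) / 2
  J = 5.241 × 10⁻⁵ m⁴
Final answer: J = 5.241 × 10⁻⁵ m⁴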